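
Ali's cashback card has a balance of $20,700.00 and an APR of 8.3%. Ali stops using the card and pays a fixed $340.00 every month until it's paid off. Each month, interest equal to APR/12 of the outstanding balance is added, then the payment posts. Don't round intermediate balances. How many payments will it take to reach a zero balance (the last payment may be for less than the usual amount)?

80 months

Monthly rate r = 8.3%/12 = 0.691667% = 0.00691667.
Recurrence: B ← B·(1+r) − $340.00.
Month 1: interest $143.18; balance after payment $20,503.17.
Month 2: interest $141.81; balance after payment $20,304.99.
Closed form: n = −ln(1 − rB₀/P)/ln(1+r) = −ln(0.5789)/ln(1.00692) ≈ 79.304, so the balance reaches zero during payment 80.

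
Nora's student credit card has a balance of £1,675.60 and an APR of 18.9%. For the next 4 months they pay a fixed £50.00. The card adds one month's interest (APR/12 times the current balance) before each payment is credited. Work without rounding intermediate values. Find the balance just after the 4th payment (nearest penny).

£1,578.91

Monthly rate r = 18.9%/12 = 1.575% = 0.01575.
Each month: B ← B·(1+r) − £50.00.
Month 1: interest £26.39; balance after payment £1,651.99.
Month 2: interest £26.02; balance after payment £1,628.01.
Month 3: interest £25.64; balance after payment £1,603.65.
Month 4: interest £25.26; balance after payment £1,578.91.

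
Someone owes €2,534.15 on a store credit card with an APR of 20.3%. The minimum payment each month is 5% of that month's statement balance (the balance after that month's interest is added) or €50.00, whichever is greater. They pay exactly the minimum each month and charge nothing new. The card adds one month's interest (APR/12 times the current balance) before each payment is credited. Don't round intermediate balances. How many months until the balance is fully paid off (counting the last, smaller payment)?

Monthly rate r = 20.3%/12 = 1.69167% = 0.0169167.
While 5% of the post-interest balance exceeds €50.00, each month B ← (B·(1+r))·(1 − 0.05), i.e. B shrinks by the factor (1+r)·0.95 = 0.96607.
This holds for months 1–28. Entering month 29 the balance is €964.01; 5% of the post-interest balance is now below €50.00, so the flat €50.00 minimum applies from here.
From month 29 a fixed €50.00 at rate r clears €964.01 in 24 more payments. Total: 28 + 24 = 52 months.

52 months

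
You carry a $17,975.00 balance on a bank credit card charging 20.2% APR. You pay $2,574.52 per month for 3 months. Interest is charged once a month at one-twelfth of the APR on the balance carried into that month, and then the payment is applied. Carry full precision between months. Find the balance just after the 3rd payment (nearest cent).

$11,043.80

Monthly rate r = 20.2%/12 = 1.68333% = 0.0168333.
Each month: B ← B·(1+r) − $2,574.52.
Month 1: interest $302.58; balance after payment $15,703.06.
Month 2: interest $264.33; balance after payment $13,392.87.
Month 3: interest $225.45; balance after payment $11,043.80.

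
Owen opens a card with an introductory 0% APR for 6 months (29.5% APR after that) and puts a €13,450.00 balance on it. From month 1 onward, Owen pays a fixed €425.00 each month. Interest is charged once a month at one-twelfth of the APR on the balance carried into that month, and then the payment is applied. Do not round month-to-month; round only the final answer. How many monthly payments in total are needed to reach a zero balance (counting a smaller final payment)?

Promo months 1–6 at r₀ = 0%/12 = 0; months 7+ at r₁ = 29.5%/12 = 0.0245833.
After month 6 (no interest yet): B = €13,450.00 − 6·€425.00 = €10,900.00.
Then at r₁ with €425.00/mo: n₂ = −ln(1 − r₁·B/P)/ln(1+r₁) ≈ 40.99 → 41 more payments.

47 payments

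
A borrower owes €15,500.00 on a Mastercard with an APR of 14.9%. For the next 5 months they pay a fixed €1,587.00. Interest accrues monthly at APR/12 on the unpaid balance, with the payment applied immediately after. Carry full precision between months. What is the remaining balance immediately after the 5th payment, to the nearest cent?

€8,351.97

Monthly rate r = 14.9%/12 = 1.24167% = 0.0124167.
Each month: B ← B·(1+r) − €1,587.00.
Month 1: interest €192.46; balance after payment €14,105.46.
Month 2: interest €175.14; balance after payment €12,693.60.
Month 3: interest €157.61; balance after payment €11,264.21.
Month 4: interest €139.86; balance after payment €9,817.08.
Month 5: interest €121.90; balance after payment €8,351.97.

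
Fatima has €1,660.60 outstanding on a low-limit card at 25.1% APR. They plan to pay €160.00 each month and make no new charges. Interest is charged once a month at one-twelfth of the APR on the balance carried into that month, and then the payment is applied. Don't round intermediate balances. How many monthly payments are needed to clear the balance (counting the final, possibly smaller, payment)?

12 months

Monthly rate r = 25.1%/12 = 2.09167% = 0.0209167.
Recurrence: B ← B·(1+r) − €160.00.
Month 1: interest €34.73; balance after payment €1,535.33.
Month 2: interest €32.11; balance after payment €1,407.45.
Closed form: n = −ln(1 − rB₀/P)/ln(1+r) = −ln(0.78291)/ln(1.02092) ≈ 11.822, so the balance reaches zero during payment 12.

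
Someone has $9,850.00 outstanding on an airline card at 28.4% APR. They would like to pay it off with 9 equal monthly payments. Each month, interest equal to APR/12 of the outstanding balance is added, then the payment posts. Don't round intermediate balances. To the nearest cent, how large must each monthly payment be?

$1,227.99

Monthly rate r = 28.4%/12 = 2.36667% = 0.0236667.
Level-payment amortization: P = B₀·r / (1 − (1+r)^(−n)) = 9850.00·0.0236667 / (1 − 1.02367^(−9)).
Denominator 1 − (1+r)^(−9) = 0.189835994.
P = 233.117 / 0.189835994 ≈ 1227.99.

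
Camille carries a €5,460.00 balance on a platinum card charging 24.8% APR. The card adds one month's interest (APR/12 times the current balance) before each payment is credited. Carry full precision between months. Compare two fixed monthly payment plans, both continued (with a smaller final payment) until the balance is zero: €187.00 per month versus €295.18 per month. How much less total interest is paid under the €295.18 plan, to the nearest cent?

€1,503.36

Monthly rate r = 24.8%/12 = 2.06667% = 0.0206667.
At €187.00/mo: n = ⌈−ln(1 − rB₀/P)/ln(1+r)⌉ = 46 payments (last €40.21); total interest = total paid − €5,460.00 = €2,995.21.
At €295.18/mo: 24 payments (last €162.71); total interest €1,491.85.
Interest saved = €2,995.21 − €1,491.85 = €1,503.36.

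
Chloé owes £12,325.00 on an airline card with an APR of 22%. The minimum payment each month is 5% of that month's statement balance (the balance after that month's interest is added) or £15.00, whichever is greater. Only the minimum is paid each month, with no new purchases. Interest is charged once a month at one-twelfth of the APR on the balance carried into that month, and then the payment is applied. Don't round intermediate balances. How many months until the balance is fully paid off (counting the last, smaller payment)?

Monthly rate r = 22%/12 = 1.83333% = 0.0183333.
While 5% of the post-interest balance exceeds £15.00, each month B ← (B·(1+r))·(1 − 0.05), i.e. B shrinks by the factor (1+r)·0.95 = 0.96742.
This holds for months 1–113. Entering month 114 the balance is £291.82; 5% of the post-interest balance is now below £15.00, so the flat £15.00 minimum applies from here.
From month 114 a fixed £15.00 at rate r clears £291.82 in 25 more payments. Total: 113 + 25 = 138 months.

138 months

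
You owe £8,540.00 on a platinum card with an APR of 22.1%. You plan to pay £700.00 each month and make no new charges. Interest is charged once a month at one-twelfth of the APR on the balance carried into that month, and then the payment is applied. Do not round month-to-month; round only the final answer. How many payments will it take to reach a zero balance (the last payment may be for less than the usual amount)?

Monthly rate r = 22.1%/12 = 1.84167% = 0.0184167.
Recurrence: B ← B·(1+r) − £700.00.
Month 1: interest £157.28; balance after payment £7,997.28.
Month 2: interest £147.28; balance after payment £7,444.56.
Closed form: n = −ln(1 − rB₀/P)/ln(1+r) = −ln(0.77532)/ln(1.01842) ≈ 13.945, so the balance reaches zero during payment 14.

14 payments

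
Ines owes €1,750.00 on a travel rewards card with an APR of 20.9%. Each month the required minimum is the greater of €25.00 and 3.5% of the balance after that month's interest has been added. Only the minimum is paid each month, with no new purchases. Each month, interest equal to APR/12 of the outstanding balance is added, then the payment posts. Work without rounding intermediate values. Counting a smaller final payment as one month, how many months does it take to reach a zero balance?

Monthly rate r = 20.9%/12 = 1.74167% = 0.0174167.
While 3.5% of the post-interest balance exceeds €25.00, each month B ← (B·(1+r))·(1 − 0.035), i.e. B shrinks by the factor (1+r)·0.965 = 0.98181.
This holds for months 1–50. Entering month 51 the balance is €698.79; 3.5% of the post-interest balance is now below €25.00, so the flat €25.00 minimum applies from here.
From month 51 a fixed €25.00 at rate r clears €698.79 in 39 more payments. Total: 50 + 39 = 89 months.

89 months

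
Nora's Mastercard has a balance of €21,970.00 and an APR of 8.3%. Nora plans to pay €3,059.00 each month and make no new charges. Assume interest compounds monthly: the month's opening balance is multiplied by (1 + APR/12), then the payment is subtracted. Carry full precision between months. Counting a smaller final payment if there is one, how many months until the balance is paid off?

8 months

Monthly rate r = 8.3%/12 = 0.691667% = 0.00691667.
Recurrence: B ← B·(1+r) − €3,059.00.
Month 1: interest €151.96; balance after payment €19,062.96.
Month 2: interest €131.85; balance after payment €16,135.81.
Closed form: n = −ln(1 − rB₀/P)/ln(1+r) = −ln(0.95032)/ln(1.00692) ≈ 7.392, so the balance reaches zero during payment 8.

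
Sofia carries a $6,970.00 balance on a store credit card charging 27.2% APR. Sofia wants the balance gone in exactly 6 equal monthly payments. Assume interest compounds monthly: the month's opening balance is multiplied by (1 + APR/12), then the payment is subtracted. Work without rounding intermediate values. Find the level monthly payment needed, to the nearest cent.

Monthly rate r = 27.2%/12 = 2.26667% = 0.0226667.
Level-payment amortization: P = B₀·r / (1 − (1+r)^(−n)) = 6970.00·0.0226667 / (1 − 1.02267^(−6)).
Denominator 1 − (1+r)^(−6) = 0.125831009.
P = 157.987 / 0.125831009 ≈ 1255.55.

$1,255.55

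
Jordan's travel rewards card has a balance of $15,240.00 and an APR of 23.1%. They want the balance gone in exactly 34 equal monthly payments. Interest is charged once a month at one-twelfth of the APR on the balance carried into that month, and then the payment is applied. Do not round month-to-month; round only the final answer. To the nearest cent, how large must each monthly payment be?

$614.96

Monthly rate r = 23.1%/12 = 1.925% = 0.01925.
Level-payment amortization: P = B₀·r / (1 − (1+r)^(−n)) = 15240.00·0.01925 / (1 − 1.01925^(−34)).
Denominator 1 − (1+r)^(−34) = 0.477055601.
P = 293.37 / 0.477055601 ≈ 614.96.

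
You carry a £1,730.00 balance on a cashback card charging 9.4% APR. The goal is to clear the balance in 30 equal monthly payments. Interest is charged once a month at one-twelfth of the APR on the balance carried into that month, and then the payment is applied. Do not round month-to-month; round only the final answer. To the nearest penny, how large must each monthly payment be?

£64.93

Monthly rate r = 9.4%/12 = 0.783333% = 0.00783333.
Level-payment amortization: P = B₀·r / (1 − (1+r)^(−n)) = 1730.00·0.00783333 / (1 − 1.00783^(−30)).
Denominator 1 − (1+r)^(−30) = 0.208704942.
P = 13.5517 / 0.208704942 ≈ 64.93.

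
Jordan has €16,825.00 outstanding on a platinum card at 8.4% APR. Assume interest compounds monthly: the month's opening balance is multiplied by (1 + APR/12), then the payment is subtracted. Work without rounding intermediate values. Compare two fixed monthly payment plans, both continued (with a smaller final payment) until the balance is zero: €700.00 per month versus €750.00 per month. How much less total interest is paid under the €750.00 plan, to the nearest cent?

Monthly rate r = 8.4%/12 = 0.7% = 0.007.
At €700.00/mo: n = ⌈−ln(1 − rB₀/P)/ln(1+r)⌉ = 27 payments (last €287.33); total interest = total paid − €16,825.00 = €1,662.33.
At €750.00/mo: 25 payments (last €367.62); total interest €1,542.62.
Interest saved = €1,662.33 − €1,542.62 = €119.71.

€119.71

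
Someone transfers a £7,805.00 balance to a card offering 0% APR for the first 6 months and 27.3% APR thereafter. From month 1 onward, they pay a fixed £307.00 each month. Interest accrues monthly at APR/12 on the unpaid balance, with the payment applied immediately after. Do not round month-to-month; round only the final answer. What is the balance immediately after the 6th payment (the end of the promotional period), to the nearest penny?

Promo months 1–6 at r₀ = 0%/12 = 0; months 7+ at r₁ = 27.3%/12 = 0.02275.
After month 6 (no interest yet): B = £7,805.00 − 6·£307.00 = £5,963.00.

£5,963.00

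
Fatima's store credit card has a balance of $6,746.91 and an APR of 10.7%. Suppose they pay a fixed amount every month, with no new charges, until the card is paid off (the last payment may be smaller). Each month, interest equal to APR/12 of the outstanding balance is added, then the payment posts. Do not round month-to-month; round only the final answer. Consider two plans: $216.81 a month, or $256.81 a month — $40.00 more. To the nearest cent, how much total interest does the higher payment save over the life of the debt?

Monthly rate r = 10.7%/12 = 0.891667% = 0.00891667.
At $216.81/mo: n = ⌈−ln(1 − rB₀/P)/ln(1+r)⌉ = 37 payments (last $132.84); total interest = total paid − $6,746.91 = $1,191.09.
At $256.81/mo: 31 payments (last $17.32); total interest $974.71.
Interest saved = $1,191.09 − $974.71 = $216.38.

$216.38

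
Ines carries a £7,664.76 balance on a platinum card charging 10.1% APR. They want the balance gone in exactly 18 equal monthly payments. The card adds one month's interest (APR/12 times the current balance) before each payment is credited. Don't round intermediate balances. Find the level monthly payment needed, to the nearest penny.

£460.68

Monthly rate r = 10.1%/12 = 0.841667% = 0.00841667.
Level-payment amortization: P = B₀·r / (1 − (1+r)^(−n)) = 7664.76·0.00841667 / (1 − 1.00842^(−18)).
Denominator 1 − (1+r)^(−18) = 0.140037068.
P = 64.5117 / 0.140037068 ≈ 460.68.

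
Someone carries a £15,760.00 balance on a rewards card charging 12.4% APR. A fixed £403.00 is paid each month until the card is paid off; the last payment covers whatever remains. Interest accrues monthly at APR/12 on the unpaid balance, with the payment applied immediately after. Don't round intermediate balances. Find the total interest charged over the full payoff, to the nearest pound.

£4,534

Monthly rate r = 12.4%/12 = 1.03333% = 0.0103333.
Payoff takes n = ⌈−ln(1 − rB₀/P)/ln(1+r)⌉ = ⌈50.357⌉ = 51 payments; the last is £144.39.
Total paid = 50·£403.00 + £144.39 = £20,294.39.
Total interest = total paid − principal = £20,294.39 − £15,760.00 = £4,534.39.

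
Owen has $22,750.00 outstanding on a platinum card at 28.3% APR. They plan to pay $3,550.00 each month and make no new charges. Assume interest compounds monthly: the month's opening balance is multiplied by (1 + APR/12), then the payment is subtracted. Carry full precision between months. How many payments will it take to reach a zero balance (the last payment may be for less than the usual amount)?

8 payments

Monthly rate r = 28.3%/12 = 2.35833% = 0.0235833.
Recurrence: B ← B·(1+r) − $3,550.00.
Month 1: interest $536.52; balance after payment $19,736.52.
Month 2: interest $465.45; balance after payment $16,651.97.
Closed form: n = −ln(1 − rB₀/P)/ln(1+r) = −ln(0.84887)/ln(1.02358) ≈ 7.029, so the balance reaches zero during payment 8.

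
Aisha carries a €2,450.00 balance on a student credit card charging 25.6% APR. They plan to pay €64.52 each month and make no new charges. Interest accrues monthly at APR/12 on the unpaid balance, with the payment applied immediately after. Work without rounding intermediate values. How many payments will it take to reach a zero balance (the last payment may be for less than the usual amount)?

79 months

Monthly rate r = 25.6%/12 = 2.13333% = 0.0213333.
Recurrence: B ← B·(1+r) − €64.52.
Month 1: interest €52.27; balance after payment €2,437.75.
Month 2: interest €52.01; balance after payment €2,425.23.
Closed form: n = −ln(1 − rB₀/P)/ln(1+r) = −ln(0.18992)/ln(1.02133) ≈ 78.695, so the balance reaches zero during payment 79.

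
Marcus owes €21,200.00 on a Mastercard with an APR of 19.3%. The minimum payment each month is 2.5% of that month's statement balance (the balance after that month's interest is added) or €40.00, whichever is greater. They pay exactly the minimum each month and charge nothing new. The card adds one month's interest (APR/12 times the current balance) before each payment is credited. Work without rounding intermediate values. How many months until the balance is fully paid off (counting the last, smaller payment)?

Monthly rate r = 19.3%/12 = 1.60833% = 0.0160833.
While 2.5% of the post-interest balance exceeds €40.00, each month B ← (B·(1+r))·(1 − 0.025), i.e. B shrinks by the factor (1+r)·0.975 = 0.99068.
This holds for months 1–278. Entering month 279 the balance is €1,570.26; 2.5% of the post-interest balance is now below €40.00, so the flat €40.00 minimum applies from here.
From month 279 a fixed €40.00 at rate r clears €1,570.26 in 63 more payments. Total: 278 + 63 = 341 months.

341 months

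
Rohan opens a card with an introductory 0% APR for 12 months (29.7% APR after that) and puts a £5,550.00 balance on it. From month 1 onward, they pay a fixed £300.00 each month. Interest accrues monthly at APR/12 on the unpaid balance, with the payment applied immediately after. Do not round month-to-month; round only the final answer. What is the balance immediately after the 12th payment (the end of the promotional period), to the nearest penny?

Promo months 1–12 at r₀ = 0%/12 = 0; months 13+ at r₁ = 29.7%/12 = 0.02475.
After month 12 (no interest yet): B = £5,550.00 − 12·£300.00 = £1,950.00.

£1,950.00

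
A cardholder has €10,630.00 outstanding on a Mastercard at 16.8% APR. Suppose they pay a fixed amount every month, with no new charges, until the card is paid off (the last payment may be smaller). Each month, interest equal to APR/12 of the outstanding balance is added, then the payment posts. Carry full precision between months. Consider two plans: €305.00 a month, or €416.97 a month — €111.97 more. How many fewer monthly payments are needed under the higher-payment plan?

17 fewer payments

Monthly rate r = 16.8%/12 = 1.4% = 0.014.
At €305.00/mo: n = ⌈−ln(1 − rB₀/P)/ln(1+r)⌉ = 49 payments (last €43.32); total interest = total paid − €10,630.00 = €4,053.32.
At €416.97/mo: 32 payments (last €314.78); total interest €2,610.85.
Payments saved = 49 − 32 = 17.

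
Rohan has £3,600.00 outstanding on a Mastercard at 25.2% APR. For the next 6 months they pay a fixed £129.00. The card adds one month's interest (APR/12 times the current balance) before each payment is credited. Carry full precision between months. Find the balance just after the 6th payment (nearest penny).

Monthly rate r = 25.2%/12 = 2.1% = 0.021.
Each month: B ← B·(1+r) − £129.00.
Month 1: interest £75.60; balance after payment £3,546.60.
Month 2: interest £74.48; balance after payment £3,492.08.
Month 3: interest £73.33; balance after payment £3,436.41.
Month 4: interest £72.16; balance after payment £3,379.58.
Month 5: interest £70.97; balance after payment £3,321.55.
Month 6: interest £69.75; balance after payment £3,262.30.

£3,262.30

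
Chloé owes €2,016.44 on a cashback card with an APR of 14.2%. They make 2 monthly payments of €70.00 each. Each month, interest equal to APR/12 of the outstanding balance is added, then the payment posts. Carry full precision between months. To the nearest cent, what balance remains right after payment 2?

€1,923.62

Monthly rate r = 14.2%/12 = 1.18333% = 0.0118333.
Each month: B ← B·(1+r) − €70.00.
Month 1: interest €23.86; balance after payment €1,970.30.
Month 2: interest €23.32; balance after payment €1,923.62.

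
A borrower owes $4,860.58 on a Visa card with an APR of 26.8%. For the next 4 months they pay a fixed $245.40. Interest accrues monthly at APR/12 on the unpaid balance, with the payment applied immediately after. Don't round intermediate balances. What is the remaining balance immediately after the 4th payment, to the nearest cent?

Monthly rate r = 26.8%/12 = 2.23333% = 0.0223333.
Each month: B ← B·(1+r) − $245.40.
Month 1: interest $108.55; balance after payment $4,723.73.
Month 2: interest $105.50; balance after payment $4,583.83.
Month 3: interest $102.37; balance after payment $4,440.80.
Month 4: interest $99.18; balance after payment $4,294.58.

$4,294.58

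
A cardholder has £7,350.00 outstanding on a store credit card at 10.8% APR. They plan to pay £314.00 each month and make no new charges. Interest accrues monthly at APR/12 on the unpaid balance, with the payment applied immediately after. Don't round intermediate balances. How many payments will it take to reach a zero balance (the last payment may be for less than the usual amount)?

Monthly rate r = 10.8%/12 = 0.9% = 0.009.
Recurrence: B ← B·(1+r) − £314.00.
Month 1: interest £66.15; balance after payment £7,102.15.
Month 2: interest £63.92; balance after payment £6,852.07.
Closed form: n = −ln(1 − rB₀/P)/ln(1+r) = −ln(0.78933)/ln(1.009) ≈ 26.404, so the balance reaches zero during payment 27.

27 payments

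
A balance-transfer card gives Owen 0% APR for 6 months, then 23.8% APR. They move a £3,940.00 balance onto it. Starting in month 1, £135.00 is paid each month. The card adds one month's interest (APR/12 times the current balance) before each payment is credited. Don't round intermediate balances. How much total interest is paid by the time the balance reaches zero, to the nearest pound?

£1,104

Promo months 1–6 at r₀ = 0%/12 = 0; months 7+ at r₁ = 23.8%/12 = 0.0198333.
After month 6 (no interest yet): B = £3,940.00 − 6·£135.00 = £3,130.00.
Then at r₁ with £135.00/mo: n₂ = −ln(1 − r₁·B/P)/ln(1+r₁) ≈ 31.36 → 32 more payments.
Total paid = 37·£135.00 + £48.93 = £5,043.93; interest = £5,043.93 − £3,940.00 = £1,103.93.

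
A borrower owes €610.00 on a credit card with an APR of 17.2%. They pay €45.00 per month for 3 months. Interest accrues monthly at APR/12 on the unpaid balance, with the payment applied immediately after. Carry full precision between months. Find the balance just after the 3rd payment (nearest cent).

Monthly rate r = 17.2%/12 = 1.43333% = 0.0143333.
Each month: B ← B·(1+r) − €45.00.
Month 1: interest €8.74; balance after payment €573.74.
Month 2: interest €8.22; balance after payment €536.97.
Month 3: interest €7.70; balance after payment €499.66.

€499.66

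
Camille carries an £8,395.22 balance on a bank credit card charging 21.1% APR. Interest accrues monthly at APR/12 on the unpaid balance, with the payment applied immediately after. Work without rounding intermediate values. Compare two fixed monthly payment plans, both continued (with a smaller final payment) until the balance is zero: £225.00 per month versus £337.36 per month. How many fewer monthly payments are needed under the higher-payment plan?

28 fewer payments

Monthly rate r = 21.1%/12 = 1.75833% = 0.0175833.
At £225.00/mo: n = ⌈−ln(1 − rB₀/P)/ln(1+r)⌉ = 62 payments (last £52.72); total interest = total paid − £8,395.22 = £5,382.50.
At £337.36/mo: 34 payments (last £5.21); total interest £2,742.87.
Payments saved = 62 − 34 = 28.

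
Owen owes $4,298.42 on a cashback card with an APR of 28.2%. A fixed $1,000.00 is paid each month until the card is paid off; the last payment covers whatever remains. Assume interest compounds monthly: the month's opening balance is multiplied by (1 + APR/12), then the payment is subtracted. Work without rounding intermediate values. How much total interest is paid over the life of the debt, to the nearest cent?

Monthly rate r = 28.2%/12 = 2.35% = 0.0235.
Payoff takes n = ⌈−ln(1 − rB₀/P)/ln(1+r)⌉ = ⌈4.584⌉ = 5 payments; the last is $587.20.
Total paid = 4·$1,000.00 + $587.20 = $4,587.20.
Total interest = total paid − principal = $4,587.20 − $4,298.42 = $288.78.

$288.78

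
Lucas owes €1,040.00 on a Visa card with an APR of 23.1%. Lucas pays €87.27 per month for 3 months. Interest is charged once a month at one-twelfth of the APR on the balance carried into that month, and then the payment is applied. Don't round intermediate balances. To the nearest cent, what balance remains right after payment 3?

Monthly rate r = 23.1%/12 = 1.925% = 0.01925.
Each month: B ← B·(1+r) − €87.27.
Month 1: interest €20.02; balance after payment €972.75.
Month 2: interest €18.73; balance after payment €904.21.
Month 3: interest €17.41; balance after payment €834.34.

€834.34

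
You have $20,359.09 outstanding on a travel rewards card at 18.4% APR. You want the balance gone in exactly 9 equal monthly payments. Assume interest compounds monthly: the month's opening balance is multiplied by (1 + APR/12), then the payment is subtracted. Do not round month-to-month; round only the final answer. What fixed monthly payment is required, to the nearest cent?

Monthly rate r = 18.4%/12 = 1.53333% = 0.0153333.
Level-payment amortization: P = B₀·r / (1 − (1+r)^(−n)) = 20359.09·0.0153333 / (1 − 1.01533^(−9)).
Denominator 1 − (1+r)^(−9) = 0.127988522.
P = 312.173 / 0.127988522 ≈ 2439.07.

$2,439.07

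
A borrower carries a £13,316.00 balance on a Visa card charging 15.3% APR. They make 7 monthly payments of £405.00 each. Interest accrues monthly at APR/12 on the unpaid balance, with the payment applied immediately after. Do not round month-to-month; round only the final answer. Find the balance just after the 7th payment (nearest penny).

Monthly rate r = 15.3%/12 = 1.275% = 0.01275.
Each month: B ← B·(1+r) − £405.00.
Month 1: interest £169.78; balance after payment £13,080.78.
Month 2: interest £166.78; balance after payment £12,842.56.
Month 3: interest £163.74; balance after payment £12,601.30.
Month 4: interest £160.67; balance after payment £12,356.97.
Month 5: interest £157.55; balance after payment £12,109.52.
Month 6: interest £154.40; balance after payment £11,858.92.
Month 7: interest £151.20; balance after payment £11,605.12.

£11,605.12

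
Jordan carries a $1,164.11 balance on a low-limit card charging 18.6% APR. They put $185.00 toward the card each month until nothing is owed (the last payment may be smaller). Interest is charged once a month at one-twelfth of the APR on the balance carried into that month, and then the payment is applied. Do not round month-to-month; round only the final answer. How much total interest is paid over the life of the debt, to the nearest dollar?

Monthly rate r = 18.6%/12 = 1.55% = 0.0155.
Payoff takes n = ⌈−ln(1 − rB₀/P)/ln(1+r)⌉ = ⌈6.672⌉ = 7 payments; the last is $124.65.
Total paid = 6·$185.00 + $124.65 = $1,234.65.
Total interest = total paid − principal = $1,234.65 − $1,164.11 = $70.54.

$71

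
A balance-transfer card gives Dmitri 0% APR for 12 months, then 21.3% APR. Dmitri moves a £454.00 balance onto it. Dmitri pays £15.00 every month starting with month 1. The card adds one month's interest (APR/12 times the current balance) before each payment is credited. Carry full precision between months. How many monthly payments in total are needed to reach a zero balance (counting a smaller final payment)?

35 payments

Promo months 1–12 at r₀ = 0%/12 = 0; months 13+ at r₁ = 21.3%/12 = 0.01775.
After month 12 (no interest yet): B = £454.00 − 12·£15.00 = £274.00.
Then at r₁ with £15.00/mo: n₂ = −ln(1 − r₁·B/P)/ln(1+r₁) ≈ 22.27 → 23 more payments.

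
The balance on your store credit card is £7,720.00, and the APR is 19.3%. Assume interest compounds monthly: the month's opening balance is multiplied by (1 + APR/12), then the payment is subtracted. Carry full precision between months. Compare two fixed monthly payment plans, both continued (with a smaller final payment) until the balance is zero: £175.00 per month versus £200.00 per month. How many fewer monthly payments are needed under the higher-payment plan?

Monthly rate r = 19.3%/12 = 1.60833% = 0.0160833.
At £175.00/mo: n = ⌈−ln(1 − rB₀/P)/ln(1+r)⌉ = 78 payments (last £83.76); total interest = total paid − £7,720.00 = £5,838.76.
At £200.00/mo: 61 payments (last £155.88); total interest £4,435.88.
Payments saved = 78 − 61 = 17.

17 fewer payments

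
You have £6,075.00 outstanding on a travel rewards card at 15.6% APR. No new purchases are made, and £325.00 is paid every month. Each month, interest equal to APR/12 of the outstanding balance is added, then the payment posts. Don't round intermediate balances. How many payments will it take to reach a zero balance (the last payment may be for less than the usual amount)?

Monthly rate r = 15.6%/12 = 1.3% = 0.013.
Recurrence: B ← B·(1+r) − £325.00.
Month 1: interest £78.97; balance after payment £5,828.98.
Month 2: interest £75.78; balance after payment £5,579.75.
Closed form: n = −ln(1 − rB₀/P)/ln(1+r) = −ln(0.757)/ln(1.013) ≈ 21.554, so the balance reaches zero during payment 22.

22 months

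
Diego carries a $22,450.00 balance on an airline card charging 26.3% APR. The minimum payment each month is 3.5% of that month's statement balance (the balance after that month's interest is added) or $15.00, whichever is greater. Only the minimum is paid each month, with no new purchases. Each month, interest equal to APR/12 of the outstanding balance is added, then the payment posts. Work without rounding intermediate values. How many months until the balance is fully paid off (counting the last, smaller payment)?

330 months

Monthly rate r = 26.3%/12 = 2.19167% = 0.0219167.
While 3.5% of the post-interest balance exceeds $15.00, each month B ← (B·(1+r))·(1 − 0.035), i.e. B shrinks by the factor (1+r)·0.965 = 0.98615.
This holds for months 1–286. Entering month 287 the balance is $415.77; 3.5% of the post-interest balance is now below $15.00, so the flat $15.00 minimum applies from here.
From month 287 a fixed $15.00 at rate r clears $415.77 in 44 more payments. Total: 286 + 44 = 330 months.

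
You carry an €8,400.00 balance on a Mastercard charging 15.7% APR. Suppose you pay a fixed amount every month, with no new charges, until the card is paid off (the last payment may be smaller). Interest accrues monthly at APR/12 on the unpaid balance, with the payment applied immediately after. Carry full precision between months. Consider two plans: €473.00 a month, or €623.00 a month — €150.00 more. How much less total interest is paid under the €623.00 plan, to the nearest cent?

Monthly rate r = 15.7%/12 = 1.30833% = 0.0130833.
At €473.00/mo: n = ⌈−ln(1 − rB₀/P)/ln(1+r)⌉ = 21 payments (last €162.53); total interest = total paid − €8,400.00 = €1,222.53.
At €623.00/mo: 15 payments (last €580.05); total interest €902.05.
Interest saved = €1,222.53 − €902.05 = €320.48.

€320.48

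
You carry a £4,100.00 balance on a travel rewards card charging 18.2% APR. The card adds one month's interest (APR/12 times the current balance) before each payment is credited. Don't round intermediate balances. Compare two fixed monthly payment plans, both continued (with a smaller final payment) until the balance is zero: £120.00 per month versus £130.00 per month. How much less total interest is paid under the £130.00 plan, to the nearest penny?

£201.43

Monthly rate r = 18.2%/12 = 1.51667% = 0.0151667.
At £120.00/mo: n = ⌈−ln(1 − rB₀/P)/ln(1+r)⌉ = 49 payments (last £61.45); total interest = total paid − £4,100.00 = £1,721.45.
At £130.00/mo: 44 payments (last £30.02); total interest £1,520.02.
Interest saved = £1,721.45 − £1,520.02 = £201.43.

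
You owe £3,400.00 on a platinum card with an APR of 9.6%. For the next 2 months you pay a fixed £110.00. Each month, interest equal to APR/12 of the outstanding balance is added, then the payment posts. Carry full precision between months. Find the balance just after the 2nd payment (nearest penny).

Monthly rate r = 9.6%/12 = 0.8% = 0.008.
Each month: B ← B·(1+r) − £110.00.
Month 1: interest £27.20; balance after payment £3,317.20.
Month 2: interest £26.54; balance after payment £3,233.74.

£3,233.74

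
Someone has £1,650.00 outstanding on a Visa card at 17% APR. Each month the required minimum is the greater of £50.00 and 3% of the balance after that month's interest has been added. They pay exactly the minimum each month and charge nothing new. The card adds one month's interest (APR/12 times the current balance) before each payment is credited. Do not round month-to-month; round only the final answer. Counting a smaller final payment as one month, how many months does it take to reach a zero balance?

45 months

Monthly rate r = 17%/12 = 1.41667% = 0.0141667.
While 3% of the post-interest balance exceeds £50.00, each month B ← (B·(1+r))·(1 − 0.03), i.e. B shrinks by the factor (1+r)·0.97 = 0.98374.
This holds for months 1–1. Entering month 2 the balance is £1,623.17; 3% of the post-interest balance is now below £50.00, so the flat £50.00 minimum applies from here.
From month 2 a fixed £50.00 at rate r clears £1,623.17 in 44 more payments. Total: 1 + 44 = 45 months.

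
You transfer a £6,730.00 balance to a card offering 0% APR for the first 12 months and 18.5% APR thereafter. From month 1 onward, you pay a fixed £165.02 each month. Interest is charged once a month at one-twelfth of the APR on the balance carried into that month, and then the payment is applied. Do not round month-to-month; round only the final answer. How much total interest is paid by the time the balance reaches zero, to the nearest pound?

£1,577

Promo months 1–12 at r₀ = 0%/12 = 0; months 13+ at r₁ = 18.5%/12 = 0.0154167.
After month 12 (no interest yet): B = £6,730.00 − 12·£165.02 = £4,749.76.
Then at r₁ with £165.02/mo: n₂ = −ln(1 − r₁·B/P)/ln(1+r₁) ≈ 38.34 → 39 more payments.
Total paid = 50·£165.02 + £55.84 = £8,306.84; interest = £8,306.84 − £6,730.00 = £1,576.84.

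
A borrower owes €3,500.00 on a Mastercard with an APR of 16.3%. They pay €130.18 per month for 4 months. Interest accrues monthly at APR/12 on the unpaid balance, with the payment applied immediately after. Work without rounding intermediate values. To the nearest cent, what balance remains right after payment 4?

Monthly rate r = 16.3%/12 = 1.35833% = 0.0135833.
Each month: B ← B·(1+r) − €130.18.
Month 1: interest €47.54; balance after payment €3,417.36.
Month 2: interest €46.42; balance after payment €3,333.60.
Month 3: interest €45.28; balance after payment €3,248.70.
Month 4: interest €44.13; balance after payment €3,162.65.

€3,162.65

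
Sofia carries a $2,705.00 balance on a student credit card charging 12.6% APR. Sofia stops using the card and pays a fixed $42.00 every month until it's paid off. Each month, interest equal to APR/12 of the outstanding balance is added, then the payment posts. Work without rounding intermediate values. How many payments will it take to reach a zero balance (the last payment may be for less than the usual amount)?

Monthly rate r = 12.6%/12 = 1.05% = 0.0105.
Recurrence: B ← B·(1+r) − $42.00.
Month 1: interest $28.40; balance after payment $2,691.40.
Month 2: interest $28.26; balance after payment $2,677.66.
Closed form: n = −ln(1 − rB₀/P)/ln(1+r) = −ln(0.32375)/ln(1.0105) ≈ 107.971, so the balance reaches zero during payment 108.

108 payments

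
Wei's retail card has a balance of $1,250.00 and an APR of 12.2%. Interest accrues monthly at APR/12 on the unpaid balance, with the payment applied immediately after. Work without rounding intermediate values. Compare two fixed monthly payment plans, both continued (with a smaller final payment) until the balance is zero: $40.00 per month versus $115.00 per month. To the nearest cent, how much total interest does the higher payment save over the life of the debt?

$180.31

Monthly rate r = 12.2%/12 = 1.01667% = 0.0101667.
At $40.00/mo: n = ⌈−ln(1 − rB₀/P)/ln(1+r)⌉ = 38 payments (last $31.79); total interest = total paid − $1,250.00 = $261.79.
At $115.00/mo: 12 payments (last $66.48); total interest $81.48.
Interest saved = $261.79 − $81.48 = $180.31.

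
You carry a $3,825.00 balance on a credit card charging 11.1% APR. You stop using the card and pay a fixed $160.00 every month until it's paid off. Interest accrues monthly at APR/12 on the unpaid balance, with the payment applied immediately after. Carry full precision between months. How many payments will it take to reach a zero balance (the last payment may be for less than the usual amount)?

Monthly rate r = 11.1%/12 = 0.925% = 0.00925.
Recurrence: B ← B·(1+r) − $160.00.
Month 1: interest $35.38; balance after payment $3,700.38.
Month 2: interest $34.23; balance after payment $3,574.61.
Closed form: n = −ln(1 − rB₀/P)/ln(1+r) = −ln(0.77887)/ln(1.00925) ≈ 27.143, so the balance reaches zero during payment 28.

28 months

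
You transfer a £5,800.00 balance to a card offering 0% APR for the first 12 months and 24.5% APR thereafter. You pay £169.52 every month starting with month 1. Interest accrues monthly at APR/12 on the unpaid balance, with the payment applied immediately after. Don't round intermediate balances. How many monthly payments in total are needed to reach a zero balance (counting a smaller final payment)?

42 payments

Promo months 1–12 at r₀ = 0%/12 = 0; months 13+ at r₁ = 24.5%/12 = 0.0204167.
After month 12 (no interest yet): B = £5,800.00 − 12·£169.52 = £3,765.76.
Then at r₁ with £169.52/mo: n₂ = −ln(1 − r₁·B/P)/ln(1+r₁) ≈ 29.90 → 30 more payments.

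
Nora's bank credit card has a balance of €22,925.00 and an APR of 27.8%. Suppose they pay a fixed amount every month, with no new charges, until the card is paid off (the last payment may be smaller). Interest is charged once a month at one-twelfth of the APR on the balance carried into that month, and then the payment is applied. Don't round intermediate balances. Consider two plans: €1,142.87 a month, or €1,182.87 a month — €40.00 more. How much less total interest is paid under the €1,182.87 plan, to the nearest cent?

Monthly rate r = 27.8%/12 = 2.31667% = 0.0231667.
At €1,142.87/mo: n = ⌈−ln(1 − rB₀/P)/ln(1+r)⌉ = 28 payments (last €330.54); total interest = total paid − €22,925.00 = €8,263.03.
At €1,182.87/mo: 27 payments (last €28.13); total interest €7,857.75.
Interest saved = €8,263.03 − €7,857.75 = €405.28.

€405.28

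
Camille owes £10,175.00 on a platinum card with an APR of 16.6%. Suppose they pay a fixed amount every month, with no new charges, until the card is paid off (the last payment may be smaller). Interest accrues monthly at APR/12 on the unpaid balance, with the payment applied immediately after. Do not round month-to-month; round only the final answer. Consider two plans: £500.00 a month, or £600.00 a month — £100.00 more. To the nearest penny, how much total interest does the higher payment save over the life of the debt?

£355.42

Monthly rate r = 16.6%/12 = 1.38333% = 0.0138333.
At £500.00/mo: n = ⌈−ln(1 − rB₀/P)/ln(1+r)⌉ = 25 payments (last £32.11); total interest = total paid − £10,175.00 = £1,857.11.
At £600.00/mo: 20 payments (last £276.69); total interest £1,501.69.
Interest saved = £1,857.11 − £1,501.69 = £355.42.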